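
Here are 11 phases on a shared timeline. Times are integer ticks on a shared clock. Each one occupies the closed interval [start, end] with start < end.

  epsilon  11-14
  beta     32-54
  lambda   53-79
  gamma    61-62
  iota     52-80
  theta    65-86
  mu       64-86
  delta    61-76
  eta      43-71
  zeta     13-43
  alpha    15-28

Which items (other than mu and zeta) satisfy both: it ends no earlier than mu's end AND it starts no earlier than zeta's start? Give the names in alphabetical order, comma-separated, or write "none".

theta

Conditions: its end is no earlier than mu's end (X.end >= 86) AND its start is no earlier than zeta's start (X.start >= 13).
alpha: end 28 >= 86? ✗; start 15 >= 13? ✓ → no.
beta: end 54 >= 86? ✗; start 32 >= 13? ✓ → no.
delta: end 76 >= 86? ✗; start 61 >= 13? ✓ → no.
epsilon: end 14 >= 86? ✗; start 11 >= 13? ✗ → no.
eta: end 71 >= 86? ✗; start 43 >= 13? ✓ → no.
gamma: end 62 >= 86? ✗; start 61 >= 13? ✓ → no.
iota: end 80 >= 86? ✗; start 52 >= 13? ✓ → no.
lambda: end 79 >= 86? ✗; start 53 >= 13? ✓ → no.
theta: end 86 >= 86? ✓; start 65 >= 13? ✓ → yes.
Result: theta.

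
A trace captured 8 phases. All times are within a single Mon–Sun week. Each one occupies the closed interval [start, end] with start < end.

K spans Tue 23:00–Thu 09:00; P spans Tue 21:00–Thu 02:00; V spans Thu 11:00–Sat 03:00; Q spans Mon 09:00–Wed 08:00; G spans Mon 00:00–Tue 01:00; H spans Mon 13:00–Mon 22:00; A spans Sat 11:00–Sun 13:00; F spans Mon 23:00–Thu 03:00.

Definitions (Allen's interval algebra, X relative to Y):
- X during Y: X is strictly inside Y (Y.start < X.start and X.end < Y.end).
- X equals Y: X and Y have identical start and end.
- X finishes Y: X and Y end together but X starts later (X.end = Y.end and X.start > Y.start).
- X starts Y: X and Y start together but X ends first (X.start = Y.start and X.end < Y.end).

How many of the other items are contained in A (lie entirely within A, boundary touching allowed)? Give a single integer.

0

Target A = [Sat 11:00, Sun 13:00].
F [Mon 23:00, Thu 03:00] → before → no.
G [Mon 00:00, Tue 01:00] → before → no.
H [Mon 13:00, Mon 22:00] → before → no.
K [Tue 23:00, Thu 09:00] → before → no.
P [Tue 21:00, Thu 02:00] → before → no.
Q [Mon 09:00, Wed 08:00] → before → no.
V [Thu 11:00, Sat 03:00] → before → no.
Total: 0.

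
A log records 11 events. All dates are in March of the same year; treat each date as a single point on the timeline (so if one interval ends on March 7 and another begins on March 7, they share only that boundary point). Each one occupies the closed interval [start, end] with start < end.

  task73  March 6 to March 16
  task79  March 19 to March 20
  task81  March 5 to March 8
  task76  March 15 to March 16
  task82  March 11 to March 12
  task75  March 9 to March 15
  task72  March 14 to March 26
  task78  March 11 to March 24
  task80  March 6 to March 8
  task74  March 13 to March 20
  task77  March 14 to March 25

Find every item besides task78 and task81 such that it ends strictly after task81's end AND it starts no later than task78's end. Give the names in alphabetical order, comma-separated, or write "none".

task72, task73, task74, task75, task76, task77, task79, task82

Conditions: its end is strictly after task81's end (X.end > March 8) AND its start is no later than task78's end (X.start <= March 24).
task72: end March 26 > March 8? ✓; start March 14 <= March 24? ✓ → yes.
task73: end March 16 > March 8? ✓; start March 6 <= March 24? ✓ → yes.
task74: end March 20 > March 8? ✓; start March 13 <= March 24? ✓ → yes.
task75: end March 15 > March 8? ✓; start March 9 <= March 24? ✓ → yes.
task76: end March 16 > March 8? ✓; start March 15 <= March 24? ✓ → yes.
task77: end March 25 > March 8? ✓; start March 14 <= March 24? ✓ → yes.
task79: end March 20 > March 8? ✓; start March 19 <= March 24? ✓ → yes.
task80: end March 8 > March 8? ✗; start March 6 <= March 24? ✓ → no.
task82: end March 12 > March 8? ✓; start March 11 <= March 24? ✓ → yes.
Result: task72, task73, task74, task75, task76, task77, task79, task82.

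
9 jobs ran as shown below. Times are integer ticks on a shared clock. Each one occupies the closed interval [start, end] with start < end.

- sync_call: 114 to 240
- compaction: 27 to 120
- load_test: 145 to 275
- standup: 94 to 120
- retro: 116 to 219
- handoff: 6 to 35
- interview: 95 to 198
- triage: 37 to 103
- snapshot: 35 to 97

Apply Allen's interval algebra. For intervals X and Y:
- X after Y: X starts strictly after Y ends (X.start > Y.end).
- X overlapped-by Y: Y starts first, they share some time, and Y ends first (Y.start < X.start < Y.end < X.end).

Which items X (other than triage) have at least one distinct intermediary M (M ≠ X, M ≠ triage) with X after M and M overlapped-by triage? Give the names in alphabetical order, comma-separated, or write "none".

load_test

Target triage = [37, 103].
Intermediaries M with M overlapped-by triage: interview, standup.
Via interview — items with X after interview: none.
Via standup — items with X after standup: load_test.
Union: load_test.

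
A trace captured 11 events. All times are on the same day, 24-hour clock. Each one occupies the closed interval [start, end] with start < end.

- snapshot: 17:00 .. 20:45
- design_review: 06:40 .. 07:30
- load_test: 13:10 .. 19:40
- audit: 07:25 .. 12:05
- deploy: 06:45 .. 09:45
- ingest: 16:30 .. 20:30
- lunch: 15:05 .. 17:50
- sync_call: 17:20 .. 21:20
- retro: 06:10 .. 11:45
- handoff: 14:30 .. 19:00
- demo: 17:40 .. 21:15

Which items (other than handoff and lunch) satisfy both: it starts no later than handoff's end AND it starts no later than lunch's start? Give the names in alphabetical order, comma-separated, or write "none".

audit, deploy, design_review, load_test, retro

Conditions: its start is no later than handoff's end (X.start <= 19:00) AND its start is no later than lunch's start (X.start <= 15:05).
audit: start 07:25 <= 19:00? ✓; start 07:25 <= 15:05? ✓ → yes.
demo: start 17:40 <= 19:00? ✓; start 17:40 <= 15:05? ✗ → no.
deploy: start 06:45 <= 19:00? ✓; start 06:45 <= 15:05? ✓ → yes.
design_review: start 06:40 <= 19:00? ✓; start 06:40 <= 15:05? ✓ → yes.
ingest: start 16:30 <= 19:00? ✓; start 16:30 <= 15:05? ✗ → no.
load_test: start 13:10 <= 19:00? ✓; start 13:10 <= 15:05? ✓ → yes.
retro: start 06:10 <= 19:00? ✓; start 06:10 <= 15:05? ✓ → yes.
snapshot: start 17:00 <= 19:00? ✓; start 17:00 <= 15:05? ✗ → no.
sync_call: start 17:20 <= 19:00? ✓; start 17:20 <= 15:05? ✗ → no.
Result: audit, deploy, design_review, load_test, retro.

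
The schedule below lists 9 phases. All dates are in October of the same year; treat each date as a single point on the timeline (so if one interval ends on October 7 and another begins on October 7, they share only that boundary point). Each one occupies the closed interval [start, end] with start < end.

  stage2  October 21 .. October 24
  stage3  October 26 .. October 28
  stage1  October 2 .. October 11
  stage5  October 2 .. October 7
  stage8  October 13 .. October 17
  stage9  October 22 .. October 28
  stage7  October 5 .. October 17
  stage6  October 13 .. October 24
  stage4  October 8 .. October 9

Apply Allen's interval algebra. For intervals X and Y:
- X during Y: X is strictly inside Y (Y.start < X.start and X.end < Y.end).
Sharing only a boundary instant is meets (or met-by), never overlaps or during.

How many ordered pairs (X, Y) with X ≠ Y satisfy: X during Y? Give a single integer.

2

Checking all 72 ordered pairs for relation 'during'; matching pairs in alphabetical order:
(stage4, stage1): stage4 during stage1 ✓
(stage4, stage7): stage4 during stage7 ✓
Count: 2.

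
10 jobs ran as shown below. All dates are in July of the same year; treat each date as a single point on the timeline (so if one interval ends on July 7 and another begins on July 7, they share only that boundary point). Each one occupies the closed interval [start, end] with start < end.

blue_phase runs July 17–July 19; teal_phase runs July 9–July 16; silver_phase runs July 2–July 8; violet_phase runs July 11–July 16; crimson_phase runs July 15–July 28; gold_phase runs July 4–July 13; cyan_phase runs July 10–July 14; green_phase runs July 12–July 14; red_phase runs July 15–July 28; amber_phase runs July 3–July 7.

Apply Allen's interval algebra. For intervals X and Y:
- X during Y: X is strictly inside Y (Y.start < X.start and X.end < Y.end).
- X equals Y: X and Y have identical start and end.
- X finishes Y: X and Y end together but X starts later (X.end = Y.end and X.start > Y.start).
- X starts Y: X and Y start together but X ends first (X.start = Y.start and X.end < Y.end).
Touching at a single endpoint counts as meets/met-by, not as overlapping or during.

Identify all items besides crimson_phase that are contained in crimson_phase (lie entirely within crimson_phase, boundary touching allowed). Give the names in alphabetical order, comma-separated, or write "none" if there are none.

Target crimson_phase = [July 15, July 28].
amber_phase [July 3, July 7] → before → no.
blue_phase [July 17, July 19] → during → yes.
cyan_phase [July 10, July 14] → before → no.
gold_phase [July 4, July 13] → before → no.
green_phase [July 12, July 14] → before → no.
red_phase [July 15, July 28] → equals → yes.
silver_phase [July 2, July 8] → before → no.
teal_phase [July 9, July 16] → overlaps → no.
violet_phase [July 11, July 16] → overlaps → no.
Result: blue_phase, red_phase.

blue_phase, red_phase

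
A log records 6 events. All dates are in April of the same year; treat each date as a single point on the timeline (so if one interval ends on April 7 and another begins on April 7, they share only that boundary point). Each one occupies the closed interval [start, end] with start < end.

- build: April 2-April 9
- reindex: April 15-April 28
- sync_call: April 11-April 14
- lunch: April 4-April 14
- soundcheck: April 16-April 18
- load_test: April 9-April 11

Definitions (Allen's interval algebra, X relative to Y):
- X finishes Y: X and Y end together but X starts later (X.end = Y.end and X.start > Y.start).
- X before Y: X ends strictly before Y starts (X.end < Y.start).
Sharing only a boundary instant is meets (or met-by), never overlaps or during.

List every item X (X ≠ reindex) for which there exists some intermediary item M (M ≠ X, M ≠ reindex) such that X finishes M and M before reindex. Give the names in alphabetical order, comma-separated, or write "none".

Target reindex = [April 15, April 28].
Intermediaries M with M before reindex: build, load_test, lunch, sync_call.
Via build — items with X finishes build: none.
Via load_test — items with X finishes load_test: none.
Via lunch — items with X finishes lunch: sync_call.
Via sync_call — items with X finishes sync_call: none.
Union: sync_call.

sync_call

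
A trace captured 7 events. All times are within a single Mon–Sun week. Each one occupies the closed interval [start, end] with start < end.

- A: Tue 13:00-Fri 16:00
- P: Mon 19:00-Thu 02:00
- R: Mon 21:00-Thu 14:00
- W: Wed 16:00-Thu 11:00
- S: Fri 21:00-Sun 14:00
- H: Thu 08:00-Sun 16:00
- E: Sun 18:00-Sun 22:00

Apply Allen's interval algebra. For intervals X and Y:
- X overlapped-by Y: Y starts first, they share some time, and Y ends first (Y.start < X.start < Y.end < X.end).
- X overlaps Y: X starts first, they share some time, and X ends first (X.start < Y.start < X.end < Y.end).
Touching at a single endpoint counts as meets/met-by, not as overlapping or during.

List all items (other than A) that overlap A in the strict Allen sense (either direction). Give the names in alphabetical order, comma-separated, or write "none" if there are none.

H, P, R

Target A = [Tue 13:00, Fri 16:00].
E [Sun 18:00, Sun 22:00] → after → no.
H [Thu 08:00, Sun 16:00] → overlapped-by → yes.
P [Mon 19:00, Thu 02:00] → overlaps → yes.
R [Mon 21:00, Thu 14:00] → overlaps → yes.
S [Fri 21:00, Sun 14:00] → after → no.
W [Wed 16:00, Thu 11:00] → during → no.
Result: H, P, R.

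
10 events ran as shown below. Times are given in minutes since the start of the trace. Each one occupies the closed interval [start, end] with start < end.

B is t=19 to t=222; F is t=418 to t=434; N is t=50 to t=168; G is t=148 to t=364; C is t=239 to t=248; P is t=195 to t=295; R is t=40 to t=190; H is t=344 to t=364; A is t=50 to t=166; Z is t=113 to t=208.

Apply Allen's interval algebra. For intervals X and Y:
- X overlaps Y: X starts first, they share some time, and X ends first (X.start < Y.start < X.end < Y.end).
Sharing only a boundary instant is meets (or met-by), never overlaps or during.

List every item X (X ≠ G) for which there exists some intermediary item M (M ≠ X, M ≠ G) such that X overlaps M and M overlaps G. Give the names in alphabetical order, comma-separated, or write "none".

Target G = [t=148, t=364].
Intermediaries M with M overlaps G: A, B, N, R, Z.
Via A — items with X overlaps A: none.
Via B — items with X overlaps B: none.
Via N — items with X overlaps N: none.
Via R — items with X overlaps R: none.
Via Z — items with X overlaps Z: A, N, R.
Union: A, N, R.

A, N, R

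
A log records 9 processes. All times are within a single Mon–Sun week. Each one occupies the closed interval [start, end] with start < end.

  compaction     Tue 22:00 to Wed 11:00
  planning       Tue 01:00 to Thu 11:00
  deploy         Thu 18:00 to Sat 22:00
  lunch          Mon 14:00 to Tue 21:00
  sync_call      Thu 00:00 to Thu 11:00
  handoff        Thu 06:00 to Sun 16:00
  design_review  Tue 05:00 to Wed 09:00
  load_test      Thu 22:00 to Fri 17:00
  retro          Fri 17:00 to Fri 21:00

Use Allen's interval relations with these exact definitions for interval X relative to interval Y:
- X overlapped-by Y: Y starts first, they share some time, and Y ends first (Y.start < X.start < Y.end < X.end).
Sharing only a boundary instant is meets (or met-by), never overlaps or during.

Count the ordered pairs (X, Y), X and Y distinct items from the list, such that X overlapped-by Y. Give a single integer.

Checking all 72 ordered pairs for relation 'overlapped-by'; matching pairs in alphabetical order:
(compaction, design_review): compaction overlapped-by design_review ✓
(design_review, lunch): design_review overlapped-by lunch ✓
(handoff, planning): handoff overlapped-by planning ✓
(handoff, sync_call): handoff overlapped-by sync_call ✓
(planning, lunch): planning overlapped-by lunch ✓
Count: 5.

5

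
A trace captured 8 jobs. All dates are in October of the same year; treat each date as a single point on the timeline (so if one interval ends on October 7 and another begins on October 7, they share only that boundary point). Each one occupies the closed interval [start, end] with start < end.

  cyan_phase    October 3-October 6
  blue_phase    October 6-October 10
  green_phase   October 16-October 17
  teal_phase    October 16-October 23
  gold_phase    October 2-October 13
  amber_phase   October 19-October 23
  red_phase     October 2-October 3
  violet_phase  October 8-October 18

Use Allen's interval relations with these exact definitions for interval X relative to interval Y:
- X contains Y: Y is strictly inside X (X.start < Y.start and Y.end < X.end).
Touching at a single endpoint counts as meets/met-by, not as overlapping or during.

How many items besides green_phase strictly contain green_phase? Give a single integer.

Target green_phase = [October 16, October 17].
amber_phase [October 19, October 23] → after → no.
blue_phase [October 6, October 10] → before → no.
cyan_phase [October 3, October 6] → before → no.
gold_phase [October 2, October 13] → before → no.
red_phase [October 2, October 3] → before → no.
teal_phase [October 16, October 23] → started-by → no.
violet_phase [October 8, October 18] → contains → counts.
Total: 1.

1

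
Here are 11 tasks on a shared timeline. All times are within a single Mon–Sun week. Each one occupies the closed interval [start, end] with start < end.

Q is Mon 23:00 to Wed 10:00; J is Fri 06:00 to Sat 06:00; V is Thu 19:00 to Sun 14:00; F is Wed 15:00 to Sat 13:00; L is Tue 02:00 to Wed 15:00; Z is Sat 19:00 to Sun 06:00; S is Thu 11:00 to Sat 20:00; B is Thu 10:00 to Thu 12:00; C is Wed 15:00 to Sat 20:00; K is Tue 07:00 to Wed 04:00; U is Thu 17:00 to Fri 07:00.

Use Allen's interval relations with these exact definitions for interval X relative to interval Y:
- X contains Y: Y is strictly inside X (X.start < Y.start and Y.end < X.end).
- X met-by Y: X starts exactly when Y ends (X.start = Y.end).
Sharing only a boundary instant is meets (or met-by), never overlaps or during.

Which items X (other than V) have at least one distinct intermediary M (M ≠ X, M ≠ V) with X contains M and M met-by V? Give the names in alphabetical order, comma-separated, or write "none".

none

Target V = [Thu 19:00, Sun 14:00].
Intermediaries M with M met-by V: none.
Union: none.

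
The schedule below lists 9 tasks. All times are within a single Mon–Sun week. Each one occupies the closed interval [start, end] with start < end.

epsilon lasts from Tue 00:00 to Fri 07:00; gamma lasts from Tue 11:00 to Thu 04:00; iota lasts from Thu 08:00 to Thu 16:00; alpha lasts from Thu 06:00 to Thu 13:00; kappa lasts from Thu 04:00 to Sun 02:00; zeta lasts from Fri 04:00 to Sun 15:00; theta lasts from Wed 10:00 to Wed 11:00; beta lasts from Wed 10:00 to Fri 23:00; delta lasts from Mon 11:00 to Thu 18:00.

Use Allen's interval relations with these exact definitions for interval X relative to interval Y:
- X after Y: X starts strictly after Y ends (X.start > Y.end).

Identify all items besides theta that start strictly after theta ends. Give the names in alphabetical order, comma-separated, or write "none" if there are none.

alpha, iota, kappa, zeta

Target theta = [Wed 10:00, Wed 11:00].
alpha [Thu 06:00, Thu 13:00] → after → yes.
beta [Wed 10:00, Fri 23:00] → started-by → no.
delta [Mon 11:00, Thu 18:00] → contains → no.
epsilon [Tue 00:00, Fri 07:00] → contains → no.
gamma [Tue 11:00, Thu 04:00] → contains → no.
iota [Thu 08:00, Thu 16:00] → after → yes.
kappa [Thu 04:00, Sun 02:00] → after → yes.
zeta [Fri 04:00, Sun 15:00] → after → yes.
Result: alpha, iota, kappa, zeta.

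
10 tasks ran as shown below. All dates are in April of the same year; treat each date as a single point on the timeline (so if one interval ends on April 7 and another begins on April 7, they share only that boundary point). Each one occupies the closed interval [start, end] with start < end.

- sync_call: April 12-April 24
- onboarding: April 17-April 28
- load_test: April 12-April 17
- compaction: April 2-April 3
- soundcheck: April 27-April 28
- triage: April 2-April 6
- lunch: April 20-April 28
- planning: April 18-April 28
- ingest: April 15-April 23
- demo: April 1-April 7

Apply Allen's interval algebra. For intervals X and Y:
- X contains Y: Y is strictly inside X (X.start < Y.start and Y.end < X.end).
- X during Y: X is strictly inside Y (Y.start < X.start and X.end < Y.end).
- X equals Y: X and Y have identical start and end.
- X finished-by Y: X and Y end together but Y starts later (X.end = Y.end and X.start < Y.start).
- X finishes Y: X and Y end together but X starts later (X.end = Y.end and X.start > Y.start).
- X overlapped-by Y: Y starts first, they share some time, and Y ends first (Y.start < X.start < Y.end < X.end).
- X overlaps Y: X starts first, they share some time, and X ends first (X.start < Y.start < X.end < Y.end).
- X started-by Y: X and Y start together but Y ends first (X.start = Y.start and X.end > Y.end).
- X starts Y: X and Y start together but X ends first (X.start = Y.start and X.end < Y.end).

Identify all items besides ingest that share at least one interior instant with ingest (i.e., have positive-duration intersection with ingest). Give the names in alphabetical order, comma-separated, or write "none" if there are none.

load_test, lunch, onboarding, planning, sync_call

Target ingest = [April 15, April 23].
compaction [April 2, April 3] → before → no.
demo [April 1, April 7] → before → no.
load_test [April 12, April 17] → overlaps → yes.
lunch [April 20, April 28] → overlapped-by → yes.
onboarding [April 17, April 28] → overlapped-by → yes.
planning [April 18, April 28] → overlapped-by → yes.
soundcheck [April 27, April 28] → after → no.
sync_call [April 12, April 24] → contains → yes.
triage [April 2, April 6] → before → no.
Result: load_test, lunch, onboarding, planning, sync_call.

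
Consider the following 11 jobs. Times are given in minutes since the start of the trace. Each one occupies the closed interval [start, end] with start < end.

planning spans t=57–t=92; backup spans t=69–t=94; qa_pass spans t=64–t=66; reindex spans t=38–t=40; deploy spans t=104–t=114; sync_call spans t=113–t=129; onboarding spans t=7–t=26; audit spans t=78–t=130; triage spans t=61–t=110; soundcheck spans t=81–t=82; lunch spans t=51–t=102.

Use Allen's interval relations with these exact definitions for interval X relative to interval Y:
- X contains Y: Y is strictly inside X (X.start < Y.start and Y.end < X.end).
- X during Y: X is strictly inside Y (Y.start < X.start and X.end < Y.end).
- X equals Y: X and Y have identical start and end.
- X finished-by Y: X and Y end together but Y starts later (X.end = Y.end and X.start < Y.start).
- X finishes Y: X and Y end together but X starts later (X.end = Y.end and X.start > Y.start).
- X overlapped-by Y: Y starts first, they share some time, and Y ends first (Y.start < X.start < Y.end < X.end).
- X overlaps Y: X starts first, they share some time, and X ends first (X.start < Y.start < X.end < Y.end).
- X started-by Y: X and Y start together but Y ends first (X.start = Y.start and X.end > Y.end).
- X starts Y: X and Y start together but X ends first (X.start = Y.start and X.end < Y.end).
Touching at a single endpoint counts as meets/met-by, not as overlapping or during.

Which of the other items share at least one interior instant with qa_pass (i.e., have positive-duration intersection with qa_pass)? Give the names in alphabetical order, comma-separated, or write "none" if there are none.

Target qa_pass = [t=64, t=66].
audit [t=78, t=130] → after → no.
backup [t=69, t=94] → after → no.
deploy [t=104, t=114] → after → no.
lunch [t=51, t=102] → contains → yes.
onboarding [t=7, t=26] → before → no.
planning [t=57, t=92] → contains → yes.
reindex [t=38, t=40] → before → no.
soundcheck [t=81, t=82] → after → no.
sync_call [t=113, t=129] → after → no.
triage [t=61, t=110] → contains → yes.
Result: lunch, planning, triage.

lunch, planning, triage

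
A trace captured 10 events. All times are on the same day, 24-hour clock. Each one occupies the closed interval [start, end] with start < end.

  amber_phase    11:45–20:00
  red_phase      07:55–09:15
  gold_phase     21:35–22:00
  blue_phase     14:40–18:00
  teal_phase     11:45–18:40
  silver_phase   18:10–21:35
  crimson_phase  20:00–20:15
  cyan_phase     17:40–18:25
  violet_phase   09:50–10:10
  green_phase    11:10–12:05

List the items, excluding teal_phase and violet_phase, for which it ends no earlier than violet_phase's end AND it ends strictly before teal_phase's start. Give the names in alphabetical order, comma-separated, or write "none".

none

Conditions: its end is no earlier than violet_phase's end (X.end >= 10:10) AND its end is strictly before teal_phase's start (X.end < 11:45).
amber_phase: end 20:00 >= 10:10? ✓; end 20:00 < 11:45? ✗ → no.
blue_phase: end 18:00 >= 10:10? ✓; end 18:00 < 11:45? ✗ → no.
crimson_phase: end 20:15 >= 10:10? ✓; end 20:15 < 11:45? ✗ → no.
cyan_phase: end 18:25 >= 10:10? ✓; end 18:25 < 11:45? ✗ → no.
gold_phase: end 22:00 >= 10:10? ✓; end 22:00 < 11:45? ✗ → no.
green_phase: end 12:05 >= 10:10? ✓; end 12:05 < 11:45? ✗ → no.
red_phase: end 09:15 >= 10:10? ✗; end 09:15 < 11:45? ✓ → no.
silver_phase: end 21:35 >= 10:10? ✓; end 21:35 < 11:45? ✗ → no.
Result: none.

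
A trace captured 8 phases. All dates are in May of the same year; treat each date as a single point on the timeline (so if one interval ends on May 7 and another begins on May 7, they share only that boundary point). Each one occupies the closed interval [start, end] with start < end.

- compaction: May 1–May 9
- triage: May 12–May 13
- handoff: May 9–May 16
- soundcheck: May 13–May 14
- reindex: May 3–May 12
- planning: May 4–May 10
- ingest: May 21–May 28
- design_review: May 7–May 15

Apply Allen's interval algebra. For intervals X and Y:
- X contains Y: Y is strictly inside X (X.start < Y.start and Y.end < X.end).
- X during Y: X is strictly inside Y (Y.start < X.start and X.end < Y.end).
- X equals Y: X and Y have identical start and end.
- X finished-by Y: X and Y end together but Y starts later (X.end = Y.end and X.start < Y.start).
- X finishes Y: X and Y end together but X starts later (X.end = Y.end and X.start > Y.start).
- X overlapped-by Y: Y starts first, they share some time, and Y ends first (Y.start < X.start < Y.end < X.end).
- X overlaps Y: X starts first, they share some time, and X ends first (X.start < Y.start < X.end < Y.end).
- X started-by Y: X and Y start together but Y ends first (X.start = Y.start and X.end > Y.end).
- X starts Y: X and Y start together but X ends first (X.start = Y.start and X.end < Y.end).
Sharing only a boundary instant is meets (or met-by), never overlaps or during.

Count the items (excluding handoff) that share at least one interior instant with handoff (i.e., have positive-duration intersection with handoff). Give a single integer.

Target handoff = [May 9, May 16].
compaction [May 1, May 9] → meets → no.
design_review [May 7, May 15] → overlaps → counts.
ingest [May 21, May 28] → after → no.
planning [May 4, May 10] → overlaps → counts.
reindex [May 3, May 12] → overlaps → counts.
soundcheck [May 13, May 14] → during → counts.
triage [May 12, May 13] → during → counts.
Total: 5.

5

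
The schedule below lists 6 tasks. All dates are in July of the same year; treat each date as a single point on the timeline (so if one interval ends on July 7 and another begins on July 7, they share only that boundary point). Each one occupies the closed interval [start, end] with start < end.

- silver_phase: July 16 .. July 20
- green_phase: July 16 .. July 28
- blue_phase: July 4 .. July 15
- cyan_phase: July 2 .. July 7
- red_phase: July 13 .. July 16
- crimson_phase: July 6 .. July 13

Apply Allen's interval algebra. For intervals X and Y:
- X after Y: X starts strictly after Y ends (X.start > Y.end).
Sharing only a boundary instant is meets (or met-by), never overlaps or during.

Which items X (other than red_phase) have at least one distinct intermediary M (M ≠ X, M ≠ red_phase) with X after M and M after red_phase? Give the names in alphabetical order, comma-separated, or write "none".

none

Target red_phase = [July 13, July 16].
Intermediaries M with M after red_phase: none.
Union: none.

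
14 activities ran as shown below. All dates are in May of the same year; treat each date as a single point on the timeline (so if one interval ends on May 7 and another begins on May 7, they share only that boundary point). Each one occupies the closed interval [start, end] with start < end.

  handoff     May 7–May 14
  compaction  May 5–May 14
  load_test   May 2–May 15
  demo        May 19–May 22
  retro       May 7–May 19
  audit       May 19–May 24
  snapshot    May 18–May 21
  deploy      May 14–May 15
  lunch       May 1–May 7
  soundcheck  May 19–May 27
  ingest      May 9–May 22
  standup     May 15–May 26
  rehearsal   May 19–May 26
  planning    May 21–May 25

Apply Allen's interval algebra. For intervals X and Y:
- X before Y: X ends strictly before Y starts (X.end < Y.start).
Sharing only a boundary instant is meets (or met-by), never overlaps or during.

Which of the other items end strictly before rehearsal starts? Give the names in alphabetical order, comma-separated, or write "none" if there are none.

Target rehearsal = [May 19, May 26].
audit [May 19, May 24] → starts → no.
compaction [May 5, May 14] → before → yes.
demo [May 19, May 22] → starts → no.
deploy [May 14, May 15] → before → yes.
handoff [May 7, May 14] → before → yes.
ingest [May 9, May 22] → overlaps → no.
load_test [May 2, May 15] → before → yes.
lunch [May 1, May 7] → before → yes.
planning [May 21, May 25] → during → no.
retro [May 7, May 19] → meets → no.
snapshot [May 18, May 21] → overlaps → no.
soundcheck [May 19, May 27] → started-by → no.
standup [May 15, May 26] → finished-by → no.
Result: compaction, deploy, handoff, load_test, lunch.

compaction, deploy, handoff, load_test, lunch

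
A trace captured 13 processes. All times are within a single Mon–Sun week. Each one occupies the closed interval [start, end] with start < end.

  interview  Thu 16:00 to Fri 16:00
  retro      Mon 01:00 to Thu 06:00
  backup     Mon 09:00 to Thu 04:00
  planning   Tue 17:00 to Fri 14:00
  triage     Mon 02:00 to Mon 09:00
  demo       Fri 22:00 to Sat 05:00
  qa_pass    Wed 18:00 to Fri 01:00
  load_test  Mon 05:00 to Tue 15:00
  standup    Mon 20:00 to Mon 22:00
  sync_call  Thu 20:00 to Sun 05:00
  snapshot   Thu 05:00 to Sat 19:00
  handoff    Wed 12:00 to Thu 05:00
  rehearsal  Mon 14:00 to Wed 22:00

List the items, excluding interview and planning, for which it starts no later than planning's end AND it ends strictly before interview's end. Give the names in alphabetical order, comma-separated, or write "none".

backup, handoff, load_test, qa_pass, rehearsal, retro, standup, triage

Conditions: its start is no later than planning's end (X.start <= Fri 14:00) AND its end is strictly before interview's end (X.end < Fri 16:00).
backup: start Mon 09:00 <= Fri 14:00? ✓; end Thu 04:00 < Fri 16:00? ✓ → yes.
demo: start Fri 22:00 <= Fri 14:00? ✗; end Sat 05:00 < Fri 16:00? ✗ → no.
handoff: start Wed 12:00 <= Fri 14:00? ✓; end Thu 05:00 < Fri 16:00? ✓ → yes.
load_test: start Mon 05:00 <= Fri 14:00? ✓; end Tue 15:00 < Fri 16:00? ✓ → yes.
qa_pass: start Wed 18:00 <= Fri 14:00? ✓; end Fri 01:00 < Fri 16:00? ✓ → yes.
rehearsal: start Mon 14:00 <= Fri 14:00? ✓; end Wed 22:00 < Fri 16:00? ✓ → yes.
retro: start Mon 01:00 <= Fri 14:00? ✓; end Thu 06:00 < Fri 16:00? ✓ → yes.
snapshot: start Thu 05:00 <= Fri 14:00? ✓; end Sat 19:00 < Fri 16:00? ✗ → no.
standup: start Mon 20:00 <= Fri 14:00? ✓; end Mon 22:00 < Fri 16:00? ✓ → yes.
sync_call: start Thu 20:00 <= Fri 14:00? ✓; end Sun 05:00 < Fri 16:00? ✗ → no.
triage: start Mon 02:00 <= Fri 14:00? ✓; end Mon 09:00 < Fri 16:00? ✓ → yes.
Result: backup, handoff, load_test, qa_pass, rehearsal, retro, standup, triage.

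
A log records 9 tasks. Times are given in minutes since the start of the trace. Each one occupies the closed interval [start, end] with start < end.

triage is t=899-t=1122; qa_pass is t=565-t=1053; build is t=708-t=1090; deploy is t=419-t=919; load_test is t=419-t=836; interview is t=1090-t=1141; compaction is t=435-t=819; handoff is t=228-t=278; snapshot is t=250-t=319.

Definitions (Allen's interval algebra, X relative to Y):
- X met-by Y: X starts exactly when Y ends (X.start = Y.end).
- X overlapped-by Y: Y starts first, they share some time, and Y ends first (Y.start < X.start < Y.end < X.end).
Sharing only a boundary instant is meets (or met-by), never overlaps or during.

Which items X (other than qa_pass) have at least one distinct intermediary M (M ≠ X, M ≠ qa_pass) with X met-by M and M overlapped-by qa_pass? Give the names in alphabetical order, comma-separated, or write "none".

Target qa_pass = [t=565, t=1053].
Intermediaries M with M overlapped-by qa_pass: build, triage.
Via build — items with X met-by build: interview.
Via triage — items with X met-by triage: none.
Union: interview.

interview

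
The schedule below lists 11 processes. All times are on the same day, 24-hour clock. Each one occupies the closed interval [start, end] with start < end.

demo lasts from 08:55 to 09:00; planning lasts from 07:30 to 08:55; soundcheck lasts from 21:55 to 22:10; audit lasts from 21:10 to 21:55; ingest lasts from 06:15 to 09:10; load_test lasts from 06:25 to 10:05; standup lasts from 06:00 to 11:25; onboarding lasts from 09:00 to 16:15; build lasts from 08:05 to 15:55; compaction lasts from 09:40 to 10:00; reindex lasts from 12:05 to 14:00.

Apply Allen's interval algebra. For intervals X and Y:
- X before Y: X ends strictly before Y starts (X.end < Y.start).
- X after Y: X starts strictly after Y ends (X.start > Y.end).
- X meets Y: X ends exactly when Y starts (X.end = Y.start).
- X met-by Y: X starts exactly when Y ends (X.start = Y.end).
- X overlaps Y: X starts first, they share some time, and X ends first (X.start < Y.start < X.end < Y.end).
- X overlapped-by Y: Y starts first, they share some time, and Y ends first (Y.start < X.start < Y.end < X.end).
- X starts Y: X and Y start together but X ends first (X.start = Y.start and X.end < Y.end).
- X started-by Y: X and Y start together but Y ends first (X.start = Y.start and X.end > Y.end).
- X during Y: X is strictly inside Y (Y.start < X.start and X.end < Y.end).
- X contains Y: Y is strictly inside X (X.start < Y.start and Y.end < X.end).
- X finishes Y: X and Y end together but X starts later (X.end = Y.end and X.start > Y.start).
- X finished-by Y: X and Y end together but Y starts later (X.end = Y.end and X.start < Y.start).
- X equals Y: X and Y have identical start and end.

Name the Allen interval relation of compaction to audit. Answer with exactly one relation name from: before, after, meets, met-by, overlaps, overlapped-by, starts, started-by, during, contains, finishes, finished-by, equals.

before

compaction = [09:40, 10:00]; audit = [21:10, 21:55].
Compare endpoints: compaction.start < audit.start, compaction.start < audit.end, compaction.end < audit.start, compaction.end < audit.end.
That pattern is 'before'.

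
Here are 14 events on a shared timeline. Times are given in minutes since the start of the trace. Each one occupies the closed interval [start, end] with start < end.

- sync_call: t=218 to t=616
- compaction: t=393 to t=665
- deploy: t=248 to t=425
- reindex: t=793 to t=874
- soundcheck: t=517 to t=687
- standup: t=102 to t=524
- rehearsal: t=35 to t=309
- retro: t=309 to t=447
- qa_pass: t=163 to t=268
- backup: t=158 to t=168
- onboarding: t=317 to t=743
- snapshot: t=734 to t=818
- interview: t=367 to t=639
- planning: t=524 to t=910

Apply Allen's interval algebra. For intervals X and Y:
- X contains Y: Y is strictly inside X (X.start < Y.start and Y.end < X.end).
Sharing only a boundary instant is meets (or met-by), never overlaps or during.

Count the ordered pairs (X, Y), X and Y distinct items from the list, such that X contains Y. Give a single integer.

13

Checking all 182 ordered pairs for relation 'contains'; matching pairs in alphabetical order:
(onboarding, compaction): onboarding contains compaction ✓
(onboarding, interview): onboarding contains interview ✓
(onboarding, soundcheck): onboarding contains soundcheck ✓
(planning, reindex): planning contains reindex ✓
(planning, snapshot): planning contains snapshot ✓
(rehearsal, backup): rehearsal contains backup ✓
(rehearsal, qa_pass): rehearsal contains qa_pass ✓
(standup, backup): standup contains backup ✓
(standup, deploy): standup contains deploy ✓
(standup, qa_pass): standup contains qa_pass ✓
(standup, retro): standup contains retro ✓
(sync_call, deploy): sync_call contains deploy ✓
(sync_call, retro): sync_call contains retro ✓
Count: 13.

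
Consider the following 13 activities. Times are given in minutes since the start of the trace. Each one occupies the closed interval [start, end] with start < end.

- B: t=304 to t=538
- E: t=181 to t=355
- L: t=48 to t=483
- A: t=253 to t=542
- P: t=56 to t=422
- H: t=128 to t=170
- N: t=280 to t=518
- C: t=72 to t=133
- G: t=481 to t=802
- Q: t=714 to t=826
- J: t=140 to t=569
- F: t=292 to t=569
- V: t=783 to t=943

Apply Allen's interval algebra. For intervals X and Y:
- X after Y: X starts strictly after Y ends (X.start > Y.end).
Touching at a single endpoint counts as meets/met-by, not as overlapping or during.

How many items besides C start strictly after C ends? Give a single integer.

Target C = [t=72, t=133].
A [t=253, t=542] → after → counts.
B [t=304, t=538] → after → counts.
E [t=181, t=355] → after → counts.
F [t=292, t=569] → after → counts.
G [t=481, t=802] → after → counts.
H [t=128, t=170] → overlapped-by → no.
J [t=140, t=569] → after → counts.
L [t=48, t=483] → contains → no.
N [t=280, t=518] → after → counts.
P [t=56, t=422] → contains → no.
Q [t=714, t=826] → after → counts.
V [t=783, t=943] → after → counts.
Total: 9.

9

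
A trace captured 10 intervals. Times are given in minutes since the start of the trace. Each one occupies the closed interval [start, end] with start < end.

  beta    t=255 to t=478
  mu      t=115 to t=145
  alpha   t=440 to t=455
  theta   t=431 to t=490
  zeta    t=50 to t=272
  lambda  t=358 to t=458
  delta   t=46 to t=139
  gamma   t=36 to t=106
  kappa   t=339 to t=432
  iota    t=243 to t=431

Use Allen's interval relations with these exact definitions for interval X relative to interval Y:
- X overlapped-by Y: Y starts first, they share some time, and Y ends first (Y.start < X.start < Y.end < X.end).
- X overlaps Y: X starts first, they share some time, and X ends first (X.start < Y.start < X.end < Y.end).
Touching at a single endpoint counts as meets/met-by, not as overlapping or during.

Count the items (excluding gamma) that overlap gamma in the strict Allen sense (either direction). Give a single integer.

2

Target gamma = [t=36, t=106].
alpha [t=440, t=455] → after → no.
beta [t=255, t=478] → after → no.
delta [t=46, t=139] → overlapped-by → counts.
iota [t=243, t=431] → after → no.
kappa [t=339, t=432] → after → no.
lambda [t=358, t=458] → after → no.
mu [t=115, t=145] → after → no.
theta [t=431, t=490] → after → no.
zeta [t=50, t=272] → overlapped-by → counts.
Total: 2.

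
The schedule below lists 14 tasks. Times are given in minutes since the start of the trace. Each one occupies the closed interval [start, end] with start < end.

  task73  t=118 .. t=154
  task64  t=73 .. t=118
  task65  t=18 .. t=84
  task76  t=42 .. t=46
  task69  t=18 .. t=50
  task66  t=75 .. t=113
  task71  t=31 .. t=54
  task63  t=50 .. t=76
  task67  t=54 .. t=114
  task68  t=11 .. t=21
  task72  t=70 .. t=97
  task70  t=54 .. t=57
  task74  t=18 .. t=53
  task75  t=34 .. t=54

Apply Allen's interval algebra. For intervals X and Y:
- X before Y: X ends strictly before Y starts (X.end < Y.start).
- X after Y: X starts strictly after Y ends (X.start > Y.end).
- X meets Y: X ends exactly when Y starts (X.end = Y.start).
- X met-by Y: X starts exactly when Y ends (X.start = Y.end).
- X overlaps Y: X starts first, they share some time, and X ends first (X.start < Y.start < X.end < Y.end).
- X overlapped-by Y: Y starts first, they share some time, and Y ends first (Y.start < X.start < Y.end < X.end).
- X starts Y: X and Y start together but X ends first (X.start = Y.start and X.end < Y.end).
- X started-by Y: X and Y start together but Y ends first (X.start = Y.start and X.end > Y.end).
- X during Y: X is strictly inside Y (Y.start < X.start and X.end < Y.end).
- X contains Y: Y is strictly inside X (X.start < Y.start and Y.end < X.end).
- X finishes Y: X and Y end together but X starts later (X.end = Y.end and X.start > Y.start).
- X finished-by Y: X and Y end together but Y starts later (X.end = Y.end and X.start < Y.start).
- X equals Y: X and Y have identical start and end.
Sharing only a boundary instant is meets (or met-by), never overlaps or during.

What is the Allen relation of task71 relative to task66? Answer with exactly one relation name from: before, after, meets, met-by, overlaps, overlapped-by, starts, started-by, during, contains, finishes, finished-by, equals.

task71 = [t=31, t=54]; task66 = [t=75, t=113].
Compare endpoints: task71.start < task66.start, task71.start < task66.end, task71.end < task66.start, task71.end < task66.end.
That pattern is 'before'.

before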